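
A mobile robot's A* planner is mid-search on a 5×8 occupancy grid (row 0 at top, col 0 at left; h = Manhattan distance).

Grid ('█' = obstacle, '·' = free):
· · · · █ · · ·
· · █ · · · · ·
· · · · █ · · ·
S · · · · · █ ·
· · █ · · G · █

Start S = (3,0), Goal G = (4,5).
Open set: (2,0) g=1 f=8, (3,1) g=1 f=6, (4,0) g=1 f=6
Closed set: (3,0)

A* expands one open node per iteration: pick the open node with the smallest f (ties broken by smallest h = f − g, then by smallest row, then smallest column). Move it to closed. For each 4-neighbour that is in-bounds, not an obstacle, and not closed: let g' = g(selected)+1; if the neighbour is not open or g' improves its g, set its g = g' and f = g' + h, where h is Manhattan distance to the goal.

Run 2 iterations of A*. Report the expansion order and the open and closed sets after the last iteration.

order=[(3,1) → (3,2)]; open=[(2,0) g=1 f=8, (2,1) g=2 f=8, (2,2) g=3 f=8, (3,3) g=3 f=6, (4,0) g=1 f=6, (4,1) g=2 f=6]; closed=[(3,0), (3,1), (3,2)]

step 1: expand (3,1) (f=6, h=5) → closed; open now [(2,0) g=1 f=8, (2,1) g=2 f=8, (3,2) g=2 f=6, (4,0) g=1 f=6, (4,1) g=2 f=6]
step 2: expand (3,2) (f=6, h=4) → closed; open now [(2,0) g=1 f=8, (2,1) g=2 f=8, (2,2) g=3 f=8, (3,3) g=3 f=6, (4,0) g=1 f=6, (4,1) g=2 f=6]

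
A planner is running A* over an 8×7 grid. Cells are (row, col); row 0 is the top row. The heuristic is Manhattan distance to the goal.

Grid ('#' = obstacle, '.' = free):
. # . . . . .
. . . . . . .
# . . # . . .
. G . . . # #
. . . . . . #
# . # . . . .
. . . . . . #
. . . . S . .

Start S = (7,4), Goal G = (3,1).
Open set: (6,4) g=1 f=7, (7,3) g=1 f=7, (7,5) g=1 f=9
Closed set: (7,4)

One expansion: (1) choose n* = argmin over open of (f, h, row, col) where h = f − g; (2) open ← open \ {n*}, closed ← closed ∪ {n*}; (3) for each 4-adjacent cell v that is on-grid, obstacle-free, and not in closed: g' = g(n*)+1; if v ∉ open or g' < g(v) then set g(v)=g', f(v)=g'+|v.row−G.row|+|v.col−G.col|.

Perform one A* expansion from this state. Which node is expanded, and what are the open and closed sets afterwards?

expanded=(6,4); open=[(5,4) g=2 f=7, (6,3) g=2 f=7, (6,5) g=2 f=9, (7,3) g=1 f=7, (7,5) g=1 f=9]; closed=[(6,4), (7,4)]

step 1: expand (6,4) (f=7, h=6) → closed; open now [(5,4) g=2 f=7, (6,3) g=2 f=7, (6,5) g=2 f=9, (7,3) g=1 f=7, (7,5) g=1 f=9]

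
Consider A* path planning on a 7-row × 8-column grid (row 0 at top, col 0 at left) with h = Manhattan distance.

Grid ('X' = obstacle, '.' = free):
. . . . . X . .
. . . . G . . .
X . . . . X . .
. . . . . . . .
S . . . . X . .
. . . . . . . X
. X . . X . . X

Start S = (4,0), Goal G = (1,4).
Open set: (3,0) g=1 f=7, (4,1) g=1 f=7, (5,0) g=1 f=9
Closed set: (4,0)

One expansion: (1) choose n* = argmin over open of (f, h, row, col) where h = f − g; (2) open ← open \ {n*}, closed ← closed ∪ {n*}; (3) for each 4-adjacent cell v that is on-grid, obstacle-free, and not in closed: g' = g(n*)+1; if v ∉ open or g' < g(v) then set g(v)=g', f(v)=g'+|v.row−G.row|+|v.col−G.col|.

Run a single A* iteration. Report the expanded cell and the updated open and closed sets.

expanded=(3,0); open=[(3,1) g=2 f=7, (4,1) g=1 f=7, (5,0) g=1 f=9]; closed=[(3,0), (4,0)]

step 1: expand (3,0) (f=7, h=6) → closed; open now [(3,1) g=2 f=7, (4,1) g=1 f=7, (5,0) g=1 f=9]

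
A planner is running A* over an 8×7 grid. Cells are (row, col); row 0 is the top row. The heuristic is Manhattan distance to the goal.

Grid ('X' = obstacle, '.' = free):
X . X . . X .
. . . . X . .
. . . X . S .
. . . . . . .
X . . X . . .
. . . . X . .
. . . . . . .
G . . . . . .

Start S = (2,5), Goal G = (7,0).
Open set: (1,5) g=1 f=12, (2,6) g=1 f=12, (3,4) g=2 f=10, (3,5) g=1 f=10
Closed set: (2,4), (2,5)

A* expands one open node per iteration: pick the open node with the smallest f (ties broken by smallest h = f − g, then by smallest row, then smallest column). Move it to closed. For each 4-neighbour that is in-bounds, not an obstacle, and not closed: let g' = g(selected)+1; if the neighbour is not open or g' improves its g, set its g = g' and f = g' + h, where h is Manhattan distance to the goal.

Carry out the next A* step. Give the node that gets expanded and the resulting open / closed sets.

expanded=(3,4); open=[(1,5) g=1 f=12, (2,6) g=1 f=12, (3,3) g=3 f=10, (3,5) g=1 f=10, (4,4) g=3 f=10]; closed=[(2,4), (2,5), (3,4)]

step 1: expand (3,4) (f=10, h=8) → closed; open now [(1,5) g=1 f=12, (2,6) g=1 f=12, (3,3) g=3 f=10, (3,5) g=1 f=10, (4,4) g=3 f=10]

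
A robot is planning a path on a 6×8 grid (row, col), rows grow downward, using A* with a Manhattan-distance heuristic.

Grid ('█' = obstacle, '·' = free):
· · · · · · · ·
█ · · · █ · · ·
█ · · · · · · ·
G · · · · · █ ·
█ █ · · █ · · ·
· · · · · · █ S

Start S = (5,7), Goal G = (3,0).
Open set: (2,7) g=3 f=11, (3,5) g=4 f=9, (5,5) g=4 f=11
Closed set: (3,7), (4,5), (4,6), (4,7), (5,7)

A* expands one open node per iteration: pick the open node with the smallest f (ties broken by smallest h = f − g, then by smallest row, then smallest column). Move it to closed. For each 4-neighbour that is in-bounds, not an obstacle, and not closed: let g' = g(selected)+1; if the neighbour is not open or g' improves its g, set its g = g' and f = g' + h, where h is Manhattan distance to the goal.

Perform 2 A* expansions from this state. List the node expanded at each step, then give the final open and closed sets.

order=[(3,5) → (3,4)]; open=[(2,4) g=6 f=11, (2,5) g=5 f=11, (2,7) g=3 f=11, (3,3) g=6 f=9, (5,5) g=4 f=11]; closed=[(3,4), (3,5), (3,7), (4,5), (4,6), (4,7), (5,7)]

step 1: expand (3,5) (f=9, h=5) → closed; open now [(2,5) g=5 f=11, (2,7) g=3 f=11, (3,4) g=5 f=9, (5,5) g=4 f=11]
step 2: expand (3,4) (f=9, h=4) → closed; open now [(2,4) g=6 f=11, (2,5) g=5 f=11, (2,7) g=3 f=11, (3,3) g=6 f=9, (5,5) g=4 f=11]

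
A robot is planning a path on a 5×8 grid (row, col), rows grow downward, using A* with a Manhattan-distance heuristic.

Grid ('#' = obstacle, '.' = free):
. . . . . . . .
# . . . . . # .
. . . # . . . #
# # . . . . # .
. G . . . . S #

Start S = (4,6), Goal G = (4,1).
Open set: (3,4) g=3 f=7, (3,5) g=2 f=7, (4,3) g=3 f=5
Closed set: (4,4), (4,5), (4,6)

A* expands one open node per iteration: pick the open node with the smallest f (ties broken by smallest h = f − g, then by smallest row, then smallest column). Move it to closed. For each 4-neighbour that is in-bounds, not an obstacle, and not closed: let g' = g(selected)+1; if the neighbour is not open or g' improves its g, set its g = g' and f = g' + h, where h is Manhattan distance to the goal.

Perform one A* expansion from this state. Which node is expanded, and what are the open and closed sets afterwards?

step 1: expand (4,3) (f=5, h=2) → closed; open now [(3,3) g=4 f=7, (3,4) g=3 f=7, (3,5) g=2 f=7, (4,2) g=4 f=5]

expanded=(4,3); open=[(3,3) g=4 f=7, (3,4) g=3 f=7, (3,5) g=2 f=7, (4,2) g=4 f=5]; closed=[(4,3), (4,4), (4,5), (4,6)]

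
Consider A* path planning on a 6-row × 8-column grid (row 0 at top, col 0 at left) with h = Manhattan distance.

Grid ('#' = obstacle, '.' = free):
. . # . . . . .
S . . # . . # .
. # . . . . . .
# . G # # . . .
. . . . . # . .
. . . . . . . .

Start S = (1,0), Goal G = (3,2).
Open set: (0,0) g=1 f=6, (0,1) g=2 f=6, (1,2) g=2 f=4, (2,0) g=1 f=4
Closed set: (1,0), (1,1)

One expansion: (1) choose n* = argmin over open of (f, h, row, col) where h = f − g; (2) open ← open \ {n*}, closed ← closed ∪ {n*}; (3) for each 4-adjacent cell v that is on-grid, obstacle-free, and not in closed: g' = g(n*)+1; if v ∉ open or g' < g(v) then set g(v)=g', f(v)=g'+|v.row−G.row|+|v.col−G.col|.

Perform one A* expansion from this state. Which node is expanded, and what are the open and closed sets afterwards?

step 1: expand (1,2) (f=4, h=2) → closed; open now [(0,0) g=1 f=6, (0,1) g=2 f=6, (2,0) g=1 f=4, (2,2) g=3 f=4]

expanded=(1,2); open=[(0,0) g=1 f=6, (0,1) g=2 f=6, (2,0) g=1 f=4, (2,2) g=3 f=4]; closed=[(1,0), (1,1), (1,2)]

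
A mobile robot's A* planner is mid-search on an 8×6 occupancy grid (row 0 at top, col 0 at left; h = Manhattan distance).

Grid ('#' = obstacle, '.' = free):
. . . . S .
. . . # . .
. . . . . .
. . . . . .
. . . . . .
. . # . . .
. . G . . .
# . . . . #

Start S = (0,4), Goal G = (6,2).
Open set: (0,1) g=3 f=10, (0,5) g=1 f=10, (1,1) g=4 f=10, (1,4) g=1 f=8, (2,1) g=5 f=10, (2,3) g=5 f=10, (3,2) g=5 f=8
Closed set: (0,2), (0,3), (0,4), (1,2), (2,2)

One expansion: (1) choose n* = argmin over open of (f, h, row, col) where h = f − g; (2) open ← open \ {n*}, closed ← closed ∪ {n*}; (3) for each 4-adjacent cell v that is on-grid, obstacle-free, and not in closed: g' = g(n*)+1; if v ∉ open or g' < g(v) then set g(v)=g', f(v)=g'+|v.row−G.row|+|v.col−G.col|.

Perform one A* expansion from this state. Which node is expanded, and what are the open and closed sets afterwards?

step 1: expand (3,2) (f=8, h=3) → closed; open now [(0,1) g=3 f=10, (0,5) g=1 f=10, (1,1) g=4 f=10, (1,4) g=1 f=8, (2,1) g=5 f=10, (2,3) g=5 f=10, (3,1) g=6 f=10, (3,3) g=6 f=10, (4,2) g=6 f=8]

expanded=(3,2); open=[(0,1) g=3 f=10, (0,5) g=1 f=10, (1,1) g=4 f=10, (1,4) g=1 f=8, (2,1) g=5 f=10, (2,3) g=5 f=10, (3,1) g=6 f=10, (3,3) g=6 f=10, (4,2) g=6 f=8]; closed=[(0,2), (0,3), (0,4), (1,2), (2,2), (3,2)]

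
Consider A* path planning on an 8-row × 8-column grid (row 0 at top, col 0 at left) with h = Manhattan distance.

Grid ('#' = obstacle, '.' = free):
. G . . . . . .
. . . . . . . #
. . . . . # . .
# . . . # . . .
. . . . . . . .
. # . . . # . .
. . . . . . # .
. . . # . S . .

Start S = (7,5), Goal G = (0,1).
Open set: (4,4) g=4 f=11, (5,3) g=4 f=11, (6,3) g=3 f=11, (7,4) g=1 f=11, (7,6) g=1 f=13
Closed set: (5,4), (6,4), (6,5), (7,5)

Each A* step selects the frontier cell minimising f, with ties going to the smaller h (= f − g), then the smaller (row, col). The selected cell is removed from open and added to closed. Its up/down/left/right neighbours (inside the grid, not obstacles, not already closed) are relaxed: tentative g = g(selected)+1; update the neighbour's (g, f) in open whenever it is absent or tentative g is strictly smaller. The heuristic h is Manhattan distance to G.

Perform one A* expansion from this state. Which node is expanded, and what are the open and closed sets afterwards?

expanded=(4,4); open=[(4,3) g=5 f=11, (4,5) g=5 f=13, (5,3) g=4 f=11, (6,3) g=3 f=11, (7,4) g=1 f=11, (7,6) g=1 f=13]; closed=[(4,4), (5,4), (6,4), (6,5), (7,5)]

step 1: expand (4,4) (f=11, h=7) → closed; open now [(4,3) g=5 f=11, (4,5) g=5 f=13, (5,3) g=4 f=11, (6,3) g=3 f=11, (7,4) g=1 f=11, (7,6) g=1 f=13]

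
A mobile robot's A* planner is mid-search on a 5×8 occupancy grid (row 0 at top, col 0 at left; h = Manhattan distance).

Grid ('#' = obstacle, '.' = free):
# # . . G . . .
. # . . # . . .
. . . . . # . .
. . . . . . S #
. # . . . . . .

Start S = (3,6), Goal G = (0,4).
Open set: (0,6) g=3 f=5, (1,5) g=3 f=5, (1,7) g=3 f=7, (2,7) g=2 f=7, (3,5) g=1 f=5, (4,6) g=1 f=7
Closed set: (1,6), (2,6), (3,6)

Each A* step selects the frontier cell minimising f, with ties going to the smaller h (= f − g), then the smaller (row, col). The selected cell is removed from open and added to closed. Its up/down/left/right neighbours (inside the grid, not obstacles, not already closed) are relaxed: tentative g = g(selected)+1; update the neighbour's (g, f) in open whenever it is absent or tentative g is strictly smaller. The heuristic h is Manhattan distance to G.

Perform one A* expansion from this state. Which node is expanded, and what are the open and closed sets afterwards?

step 1: expand (0,6) (f=5, h=2) → closed; open now [(0,5) g=4 f=5, (0,7) g=4 f=7, (1,5) g=3 f=5, (1,7) g=3 f=7, (2,7) g=2 f=7, (3,5) g=1 f=5, (4,6) g=1 f=7]

expanded=(0,6); open=[(0,5) g=4 f=5, (0,7) g=4 f=7, (1,5) g=3 f=5, (1,7) g=3 f=7, (2,7) g=2 f=7, (3,5) g=1 f=5, (4,6) g=1 f=7]; closed=[(0,6), (1,6), (2,6), (3,6)]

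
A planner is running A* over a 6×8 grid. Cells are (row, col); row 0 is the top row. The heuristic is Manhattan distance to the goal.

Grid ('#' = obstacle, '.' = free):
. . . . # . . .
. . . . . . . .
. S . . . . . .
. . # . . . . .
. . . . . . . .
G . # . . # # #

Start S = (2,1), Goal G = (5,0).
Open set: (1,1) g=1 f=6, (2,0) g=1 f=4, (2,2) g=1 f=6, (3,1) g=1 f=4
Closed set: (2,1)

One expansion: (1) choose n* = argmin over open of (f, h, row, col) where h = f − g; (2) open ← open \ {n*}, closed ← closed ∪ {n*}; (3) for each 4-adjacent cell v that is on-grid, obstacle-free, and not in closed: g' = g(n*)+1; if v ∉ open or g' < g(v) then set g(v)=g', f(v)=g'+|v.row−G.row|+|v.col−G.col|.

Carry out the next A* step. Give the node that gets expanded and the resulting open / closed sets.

expanded=(2,0); open=[(1,0) g=2 f=6, (1,1) g=1 f=6, (2,2) g=1 f=6, (3,0) g=2 f=4, (3,1) g=1 f=4]; closed=[(2,0), (2,1)]

step 1: expand (2,0) (f=4, h=3) → closed; open now [(1,0) g=2 f=6, (1,1) g=1 f=6, (2,2) g=1 f=6, (3,0) g=2 f=4, (3,1) g=1 f=4]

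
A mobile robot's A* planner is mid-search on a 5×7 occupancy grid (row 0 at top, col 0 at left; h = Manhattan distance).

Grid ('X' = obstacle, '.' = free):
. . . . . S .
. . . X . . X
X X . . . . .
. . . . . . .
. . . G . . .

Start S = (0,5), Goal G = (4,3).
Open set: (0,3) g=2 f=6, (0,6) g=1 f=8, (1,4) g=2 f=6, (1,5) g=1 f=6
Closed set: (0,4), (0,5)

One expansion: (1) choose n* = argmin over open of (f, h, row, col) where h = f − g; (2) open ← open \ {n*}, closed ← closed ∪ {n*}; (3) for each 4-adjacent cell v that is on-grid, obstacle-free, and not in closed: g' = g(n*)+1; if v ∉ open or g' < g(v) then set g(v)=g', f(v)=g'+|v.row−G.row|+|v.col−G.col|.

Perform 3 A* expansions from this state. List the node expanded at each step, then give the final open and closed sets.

order=[(0,3) → (1,4) → (2,4)]; open=[(0,2) g=3 f=8, (0,6) g=1 f=8, (1,5) g=1 f=6, (2,3) g=4 f=6, (2,5) g=4 f=8, (3,4) g=4 f=6]; closed=[(0,3), (0,4), (0,5), (1,4), (2,4)]

step 1: expand (0,3) (f=6, h=4) → closed; open now [(0,2) g=3 f=8, (0,6) g=1 f=8, (1,4) g=2 f=6, (1,5) g=1 f=6]
step 2: expand (1,4) (f=6, h=4) → closed; open now [(0,2) g=3 f=8, (0,6) g=1 f=8, (1,5) g=1 f=6, (2,4) g=3 f=6]
step 3: expand (2,4) (f=6, h=3) → closed; open now [(0,2) g=3 f=8, (0,6) g=1 f=8, (1,5) g=1 f=6, (2,3) g=4 f=6, (2,5) g=4 f=8, (3,4) g=4 f=6]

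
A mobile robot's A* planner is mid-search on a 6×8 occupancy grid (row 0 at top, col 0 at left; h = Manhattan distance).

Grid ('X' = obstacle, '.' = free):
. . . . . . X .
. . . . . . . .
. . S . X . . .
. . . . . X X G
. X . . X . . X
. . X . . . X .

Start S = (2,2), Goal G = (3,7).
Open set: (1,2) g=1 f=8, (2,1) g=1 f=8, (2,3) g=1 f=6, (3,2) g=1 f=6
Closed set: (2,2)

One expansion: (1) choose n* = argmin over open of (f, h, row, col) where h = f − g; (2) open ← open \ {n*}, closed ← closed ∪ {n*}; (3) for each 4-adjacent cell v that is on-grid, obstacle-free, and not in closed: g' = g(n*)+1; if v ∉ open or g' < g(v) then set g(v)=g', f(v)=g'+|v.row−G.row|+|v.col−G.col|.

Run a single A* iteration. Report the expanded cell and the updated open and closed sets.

expanded=(2,3); open=[(1,2) g=1 f=8, (1,3) g=2 f=8, (2,1) g=1 f=8, (3,2) g=1 f=6, (3,3) g=2 f=6]; closed=[(2,2), (2,3)]

step 1: expand (2,3) (f=6, h=5) → closed; open now [(1,2) g=1 f=8, (1,3) g=2 f=8, (2,1) g=1 f=8, (3,2) g=1 f=6, (3,3) g=2 f=6]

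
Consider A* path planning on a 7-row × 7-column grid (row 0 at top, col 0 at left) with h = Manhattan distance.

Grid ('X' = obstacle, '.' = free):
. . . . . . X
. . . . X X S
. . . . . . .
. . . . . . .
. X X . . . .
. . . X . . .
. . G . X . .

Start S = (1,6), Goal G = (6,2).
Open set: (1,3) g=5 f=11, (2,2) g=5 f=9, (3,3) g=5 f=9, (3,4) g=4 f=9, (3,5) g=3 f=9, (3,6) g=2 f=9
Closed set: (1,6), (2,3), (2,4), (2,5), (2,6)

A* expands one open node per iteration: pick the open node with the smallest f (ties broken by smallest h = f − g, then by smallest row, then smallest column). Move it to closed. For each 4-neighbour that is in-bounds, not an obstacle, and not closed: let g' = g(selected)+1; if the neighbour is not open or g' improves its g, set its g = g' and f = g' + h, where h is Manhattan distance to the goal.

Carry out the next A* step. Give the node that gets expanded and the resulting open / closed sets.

expanded=(2,2); open=[(1,2) g=6 f=11, (1,3) g=5 f=11, (2,1) g=6 f=11, (3,2) g=6 f=9, (3,3) g=5 f=9, (3,4) g=4 f=9, (3,5) g=3 f=9, (3,6) g=2 f=9]; closed=[(1,6), (2,2), (2,3), (2,4), (2,5), (2,6)]

step 1: expand (2,2) (f=9, h=4) → closed; open now [(1,2) g=6 f=11, (1,3) g=5 f=11, (2,1) g=6 f=11, (3,2) g=6 f=9, (3,3) g=5 f=9, (3,4) g=4 f=9, (3,5) g=3 f=9, (3,6) g=2 f=9]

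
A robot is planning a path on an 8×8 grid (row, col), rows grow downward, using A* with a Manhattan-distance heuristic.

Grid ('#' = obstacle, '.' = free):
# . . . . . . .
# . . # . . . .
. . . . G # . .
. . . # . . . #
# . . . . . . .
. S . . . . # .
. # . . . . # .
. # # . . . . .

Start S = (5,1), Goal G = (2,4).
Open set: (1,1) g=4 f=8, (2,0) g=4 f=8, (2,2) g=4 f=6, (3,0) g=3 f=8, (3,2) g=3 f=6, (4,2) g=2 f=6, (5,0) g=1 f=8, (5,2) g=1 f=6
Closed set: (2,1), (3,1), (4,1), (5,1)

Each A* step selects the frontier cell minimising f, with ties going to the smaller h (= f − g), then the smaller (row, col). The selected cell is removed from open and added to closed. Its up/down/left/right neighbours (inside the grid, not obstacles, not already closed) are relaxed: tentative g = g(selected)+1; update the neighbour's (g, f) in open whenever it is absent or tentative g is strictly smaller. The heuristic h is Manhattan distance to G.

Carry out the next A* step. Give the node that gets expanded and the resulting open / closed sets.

step 1: expand (2,2) (f=6, h=2) → closed; open now [(1,1) g=4 f=8, (1,2) g=5 f=8, (2,0) g=4 f=8, (2,3) g=5 f=6, (3,0) g=3 f=8, (3,2) g=3 f=6, (4,2) g=2 f=6, (5,0) g=1 f=8, (5,2) g=1 f=6]

expanded=(2,2); open=[(1,1) g=4 f=8, (1,2) g=5 f=8, (2,0) g=4 f=8, (2,3) g=5 f=6, (3,0) g=3 f=8, (3,2) g=3 f=6, (4,2) g=2 f=6, (5,0) g=1 f=8, (5,2) g=1 f=6]; closed=[(2,1), (2,2), (3,1), (4,1), (5,1)]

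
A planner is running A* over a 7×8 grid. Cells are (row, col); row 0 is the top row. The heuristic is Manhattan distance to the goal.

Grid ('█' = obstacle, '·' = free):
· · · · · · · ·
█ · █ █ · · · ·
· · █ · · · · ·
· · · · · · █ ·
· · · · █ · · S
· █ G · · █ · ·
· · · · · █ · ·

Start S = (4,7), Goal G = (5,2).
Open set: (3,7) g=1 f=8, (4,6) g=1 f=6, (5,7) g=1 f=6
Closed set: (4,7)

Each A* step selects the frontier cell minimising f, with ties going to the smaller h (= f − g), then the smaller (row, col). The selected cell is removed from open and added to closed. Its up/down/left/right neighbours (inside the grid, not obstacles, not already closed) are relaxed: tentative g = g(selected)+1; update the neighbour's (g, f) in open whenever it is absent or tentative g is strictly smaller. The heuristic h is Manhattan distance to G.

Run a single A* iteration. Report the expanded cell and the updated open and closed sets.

expanded=(4,6); open=[(3,7) g=1 f=8, (4,5) g=2 f=6, (5,6) g=2 f=6, (5,7) g=1 f=6]; closed=[(4,6), (4,7)]

step 1: expand (4,6) (f=6, h=5) → closed; open now [(3,7) g=1 f=8, (4,5) g=2 f=6, (5,6) g=2 f=6, (5,7) g=1 f=6]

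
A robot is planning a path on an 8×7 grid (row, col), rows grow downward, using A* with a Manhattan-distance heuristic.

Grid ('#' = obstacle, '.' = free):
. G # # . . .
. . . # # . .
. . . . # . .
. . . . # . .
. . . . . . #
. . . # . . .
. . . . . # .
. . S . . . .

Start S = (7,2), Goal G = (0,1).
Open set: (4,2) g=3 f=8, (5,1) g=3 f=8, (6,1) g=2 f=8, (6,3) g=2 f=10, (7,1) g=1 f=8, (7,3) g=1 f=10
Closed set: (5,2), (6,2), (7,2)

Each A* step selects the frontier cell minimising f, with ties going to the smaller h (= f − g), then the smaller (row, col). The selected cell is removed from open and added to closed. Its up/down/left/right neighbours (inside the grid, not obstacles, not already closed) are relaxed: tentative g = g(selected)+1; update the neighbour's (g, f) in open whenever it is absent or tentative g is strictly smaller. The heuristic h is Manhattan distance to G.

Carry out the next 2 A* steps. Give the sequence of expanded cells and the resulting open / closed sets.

order=[(4,2) → (3,2)]; open=[(2,2) g=5 f=8, (3,1) g=5 f=8, (3,3) g=5 f=10, (4,1) g=4 f=8, (4,3) g=4 f=10, (5,1) g=3 f=8, (6,1) g=2 f=8, (6,3) g=2 f=10, (7,1) g=1 f=8, (7,3) g=1 f=10]; closed=[(3,2), (4,2), (5,2), (6,2), (7,2)]

step 1: expand (4,2) (f=8, h=5) → closed; open now [(3,2) g=4 f=8, (4,1) g=4 f=8, (4,3) g=4 f=10, (5,1) g=3 f=8, (6,1) g=2 f=8, (6,3) g=2 f=10, (7,1) g=1 f=8, (7,3) g=1 f=10]
step 2: expand (3,2) (f=8, h=4) → closed; open now [(2,2) g=5 f=8, (3,1) g=5 f=8, (3,3) g=5 f=10, (4,1) g=4 f=8, (4,3) g=4 f=10, (5,1) g=3 f=8, (6,1) g=2 f=8, (6,3) g=2 f=10, (7,1) g=1 f=8, (7,3) g=1 f=10]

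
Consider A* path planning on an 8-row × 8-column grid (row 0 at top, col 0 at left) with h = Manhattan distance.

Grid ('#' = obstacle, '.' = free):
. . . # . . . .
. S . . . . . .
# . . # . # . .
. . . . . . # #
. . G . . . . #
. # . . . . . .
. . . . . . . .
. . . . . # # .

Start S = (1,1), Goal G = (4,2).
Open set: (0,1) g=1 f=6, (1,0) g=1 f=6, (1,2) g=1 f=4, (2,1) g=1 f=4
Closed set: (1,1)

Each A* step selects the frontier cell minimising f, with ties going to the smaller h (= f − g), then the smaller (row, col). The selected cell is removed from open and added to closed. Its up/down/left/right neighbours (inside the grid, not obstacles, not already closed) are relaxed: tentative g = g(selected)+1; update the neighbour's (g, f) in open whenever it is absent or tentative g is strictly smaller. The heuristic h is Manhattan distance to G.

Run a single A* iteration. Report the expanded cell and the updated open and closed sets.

step 1: expand (1,2) (f=4, h=3) → closed; open now [(0,1) g=1 f=6, (0,2) g=2 f=6, (1,0) g=1 f=6, (1,3) g=2 f=6, (2,1) g=1 f=4, (2,2) g=2 f=4]

expanded=(1,2); open=[(0,1) g=1 f=6, (0,2) g=2 f=6, (1,0) g=1 f=6, (1,3) g=2 f=6, (2,1) g=1 f=4, (2,2) g=2 f=4]; closed=[(1,1), (1,2)]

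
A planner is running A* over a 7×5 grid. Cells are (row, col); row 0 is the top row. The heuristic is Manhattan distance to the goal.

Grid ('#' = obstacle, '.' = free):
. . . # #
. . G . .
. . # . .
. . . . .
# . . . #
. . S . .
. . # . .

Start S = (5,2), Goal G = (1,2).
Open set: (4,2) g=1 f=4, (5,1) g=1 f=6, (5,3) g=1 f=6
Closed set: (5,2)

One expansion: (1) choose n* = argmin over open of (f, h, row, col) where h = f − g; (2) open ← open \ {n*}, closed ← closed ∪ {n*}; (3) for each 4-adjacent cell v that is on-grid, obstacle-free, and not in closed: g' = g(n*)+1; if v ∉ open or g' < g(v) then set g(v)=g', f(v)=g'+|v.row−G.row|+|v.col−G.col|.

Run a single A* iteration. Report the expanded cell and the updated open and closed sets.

step 1: expand (4,2) (f=4, h=3) → closed; open now [(3,2) g=2 f=4, (4,1) g=2 f=6, (4,3) g=2 f=6, (5,1) g=1 f=6, (5,3) g=1 f=6]

expanded=(4,2); open=[(3,2) g=2 f=4, (4,1) g=2 f=6, (4,3) g=2 f=6, (5,1) g=1 f=6, (5,3) g=1 f=6]; closed=[(4,2), (5,2)]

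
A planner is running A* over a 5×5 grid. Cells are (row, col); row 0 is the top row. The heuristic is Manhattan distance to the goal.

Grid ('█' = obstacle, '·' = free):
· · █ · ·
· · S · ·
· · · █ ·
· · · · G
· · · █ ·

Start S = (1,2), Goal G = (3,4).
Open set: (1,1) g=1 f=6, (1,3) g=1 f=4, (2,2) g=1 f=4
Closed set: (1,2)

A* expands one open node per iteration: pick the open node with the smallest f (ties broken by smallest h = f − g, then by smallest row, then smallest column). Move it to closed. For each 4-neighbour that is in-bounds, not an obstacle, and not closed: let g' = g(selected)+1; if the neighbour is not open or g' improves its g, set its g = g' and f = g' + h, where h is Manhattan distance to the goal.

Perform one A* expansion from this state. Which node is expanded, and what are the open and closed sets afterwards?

step 1: expand (1,3) (f=4, h=3) → closed; open now [(0,3) g=2 f=6, (1,1) g=1 f=6, (1,4) g=2 f=4, (2,2) g=1 f=4]

expanded=(1,3); open=[(0,3) g=2 f=6, (1,1) g=1 f=6, (1,4) g=2 f=4, (2,2) g=1 f=4]; closed=[(1,2), (1,3)]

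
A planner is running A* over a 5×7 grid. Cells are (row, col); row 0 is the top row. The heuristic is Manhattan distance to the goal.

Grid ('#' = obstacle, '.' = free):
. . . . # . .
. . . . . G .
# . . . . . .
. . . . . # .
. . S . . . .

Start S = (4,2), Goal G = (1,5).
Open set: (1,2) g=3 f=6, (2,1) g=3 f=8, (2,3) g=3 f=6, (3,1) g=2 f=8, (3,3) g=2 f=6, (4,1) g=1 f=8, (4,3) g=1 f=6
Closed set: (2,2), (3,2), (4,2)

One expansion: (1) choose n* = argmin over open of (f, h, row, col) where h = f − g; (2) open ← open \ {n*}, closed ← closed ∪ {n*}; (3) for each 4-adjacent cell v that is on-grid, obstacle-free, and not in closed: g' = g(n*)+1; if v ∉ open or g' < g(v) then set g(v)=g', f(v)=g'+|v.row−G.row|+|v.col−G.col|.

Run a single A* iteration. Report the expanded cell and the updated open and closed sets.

step 1: expand (1,2) (f=6, h=3) → closed; open now [(0,2) g=4 f=8, (1,1) g=4 f=8, (1,3) g=4 f=6, (2,1) g=3 f=8, (2,3) g=3 f=6, (3,1) g=2 f=8, (3,3) g=2 f=6, (4,1) g=1 f=8, (4,3) g=1 f=6]

expanded=(1,2); open=[(0,2) g=4 f=8, (1,1) g=4 f=8, (1,3) g=4 f=6, (2,1) g=3 f=8, (2,3) g=3 f=6, (3,1) g=2 f=8, (3,3) g=2 f=6, (4,1) g=1 f=8, (4,3) g=1 f=6]; closed=[(1,2), (2,2), (3,2), (4,2)]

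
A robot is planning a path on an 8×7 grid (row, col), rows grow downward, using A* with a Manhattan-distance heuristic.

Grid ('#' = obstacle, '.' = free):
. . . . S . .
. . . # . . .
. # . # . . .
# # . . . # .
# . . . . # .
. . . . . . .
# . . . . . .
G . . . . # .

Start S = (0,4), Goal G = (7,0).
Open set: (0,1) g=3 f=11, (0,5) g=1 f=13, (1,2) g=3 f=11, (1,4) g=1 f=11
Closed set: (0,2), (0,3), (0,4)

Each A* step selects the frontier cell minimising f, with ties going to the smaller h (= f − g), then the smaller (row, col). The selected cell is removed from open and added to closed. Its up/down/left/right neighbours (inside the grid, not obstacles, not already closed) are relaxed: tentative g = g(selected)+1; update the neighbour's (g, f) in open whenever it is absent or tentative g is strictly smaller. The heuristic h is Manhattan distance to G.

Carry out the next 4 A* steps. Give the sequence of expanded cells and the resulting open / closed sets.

step 1: expand (0,1) (f=11, h=8) → closed; open now [(0,0) g=4 f=11, (0,5) g=1 f=13, (1,1) g=4 f=11, (1,2) g=3 f=11, (1,4) g=1 f=11]
step 2: expand (0,0) (f=11, h=7) → closed; open now [(0,5) g=1 f=13, (1,0) g=5 f=11, (1,1) g=4 f=11, (1,2) g=3 f=11, (1,4) g=1 f=11]
step 3: expand (1,0) (f=11, h=6) → closed; open now [(0,5) g=1 f=13, (1,1) g=4 f=11, (1,2) g=3 f=11, (1,4) g=1 f=11, (2,0) g=6 f=11]
step 4: expand (2,0) (f=11, h=5) → closed; open now [(0,5) g=1 f=13, (1,1) g=4 f=11, (1,2) g=3 f=11, (1,4) g=1 f=11]

order=[(0,1) → (0,0) → (1,0) → (2,0)]; open=[(0,5) g=1 f=13, (1,1) g=4 f=11, (1,2) g=3 f=11, (1,4) g=1 f=11]; closed=[(0,0), (0,1), (0,2), (0,3), (0,4), (1,0), (2,0)]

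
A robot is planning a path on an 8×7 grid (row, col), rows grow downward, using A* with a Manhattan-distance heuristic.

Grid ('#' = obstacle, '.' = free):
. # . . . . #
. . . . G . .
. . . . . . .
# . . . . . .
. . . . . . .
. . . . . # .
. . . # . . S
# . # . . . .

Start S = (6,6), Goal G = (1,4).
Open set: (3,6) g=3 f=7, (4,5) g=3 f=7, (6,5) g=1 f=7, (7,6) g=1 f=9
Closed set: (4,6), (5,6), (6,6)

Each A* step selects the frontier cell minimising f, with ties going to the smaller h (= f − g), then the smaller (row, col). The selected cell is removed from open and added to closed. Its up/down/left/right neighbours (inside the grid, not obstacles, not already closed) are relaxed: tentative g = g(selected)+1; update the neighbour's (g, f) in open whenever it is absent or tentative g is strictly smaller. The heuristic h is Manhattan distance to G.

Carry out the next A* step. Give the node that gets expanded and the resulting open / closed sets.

expanded=(3,6); open=[(2,6) g=4 f=7, (3,5) g=4 f=7, (4,5) g=3 f=7, (6,5) g=1 f=7, (7,6) g=1 f=9]; closed=[(3,6), (4,6), (5,6), (6,6)]

step 1: expand (3,6) (f=7, h=4) → closed; open now [(2,6) g=4 f=7, (3,5) g=4 f=7, (4,5) g=3 f=7, (6,5) g=1 f=7, (7,6) g=1 f=9]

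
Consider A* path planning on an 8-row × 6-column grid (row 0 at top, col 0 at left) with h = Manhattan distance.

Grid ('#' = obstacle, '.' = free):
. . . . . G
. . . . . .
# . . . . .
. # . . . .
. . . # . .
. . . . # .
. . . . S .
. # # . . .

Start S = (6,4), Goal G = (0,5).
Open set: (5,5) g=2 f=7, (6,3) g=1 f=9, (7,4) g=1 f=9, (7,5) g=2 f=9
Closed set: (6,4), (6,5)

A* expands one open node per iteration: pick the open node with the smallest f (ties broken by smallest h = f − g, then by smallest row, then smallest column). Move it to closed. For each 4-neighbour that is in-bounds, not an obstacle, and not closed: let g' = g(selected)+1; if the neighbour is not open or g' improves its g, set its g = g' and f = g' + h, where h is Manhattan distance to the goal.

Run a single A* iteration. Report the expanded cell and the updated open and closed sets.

expanded=(5,5); open=[(4,5) g=3 f=7, (6,3) g=1 f=9, (7,4) g=1 f=9, (7,5) g=2 f=9]; closed=[(5,5), (6,4), (6,5)]

step 1: expand (5,5) (f=7, h=5) → closed; open now [(4,5) g=3 f=7, (6,3) g=1 f=9, (7,4) g=1 f=9, (7,5) g=2 f=9]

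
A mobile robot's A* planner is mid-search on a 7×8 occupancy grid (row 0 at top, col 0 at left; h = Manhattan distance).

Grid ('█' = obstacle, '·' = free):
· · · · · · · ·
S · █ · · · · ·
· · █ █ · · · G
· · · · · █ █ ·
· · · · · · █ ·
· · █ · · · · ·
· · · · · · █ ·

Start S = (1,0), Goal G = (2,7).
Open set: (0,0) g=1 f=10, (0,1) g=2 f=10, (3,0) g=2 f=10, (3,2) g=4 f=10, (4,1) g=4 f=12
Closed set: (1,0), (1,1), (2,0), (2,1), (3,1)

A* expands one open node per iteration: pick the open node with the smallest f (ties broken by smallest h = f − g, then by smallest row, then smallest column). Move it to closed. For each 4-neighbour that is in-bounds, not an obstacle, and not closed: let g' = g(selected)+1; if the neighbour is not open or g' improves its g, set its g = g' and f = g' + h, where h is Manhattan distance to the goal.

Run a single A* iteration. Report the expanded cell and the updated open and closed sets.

step 1: expand (3,2) (f=10, h=6) → closed; open now [(0,0) g=1 f=10, (0,1) g=2 f=10, (3,0) g=2 f=10, (3,3) g=5 f=10, (4,1) g=4 f=12, (4,2) g=5 f=12]

expanded=(3,2); open=[(0,0) g=1 f=10, (0,1) g=2 f=10, (3,0) g=2 f=10, (3,3) g=5 f=10, (4,1) g=4 f=12, (4,2) g=5 f=12]; closed=[(1,0), (1,1), (2,0), (2,1), (3,1), (3,2)]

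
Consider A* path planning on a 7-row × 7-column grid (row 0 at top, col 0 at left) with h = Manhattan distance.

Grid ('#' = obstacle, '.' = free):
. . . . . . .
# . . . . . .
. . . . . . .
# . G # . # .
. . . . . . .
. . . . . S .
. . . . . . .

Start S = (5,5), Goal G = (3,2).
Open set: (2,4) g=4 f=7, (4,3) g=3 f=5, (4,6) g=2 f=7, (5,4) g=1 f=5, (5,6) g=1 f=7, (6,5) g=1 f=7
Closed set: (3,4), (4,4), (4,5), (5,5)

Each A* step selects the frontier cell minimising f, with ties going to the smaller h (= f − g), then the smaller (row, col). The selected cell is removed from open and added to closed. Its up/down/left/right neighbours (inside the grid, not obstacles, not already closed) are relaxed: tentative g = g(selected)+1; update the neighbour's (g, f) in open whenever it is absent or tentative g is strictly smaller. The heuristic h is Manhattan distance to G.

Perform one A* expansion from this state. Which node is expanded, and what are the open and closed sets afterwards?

step 1: expand (4,3) (f=5, h=2) → closed; open now [(2,4) g=4 f=7, (4,2) g=4 f=5, (4,6) g=2 f=7, (5,3) g=4 f=7, (5,4) g=1 f=5, (5,6) g=1 f=7, (6,5) g=1 f=7]

expanded=(4,3); open=[(2,4) g=4 f=7, (4,2) g=4 f=5, (4,6) g=2 f=7, (5,3) g=4 f=7, (5,4) g=1 f=5, (5,6) g=1 f=7, (6,5) g=1 f=7]; closed=[(3,4), (4,3), (4,4), (4,5), (5,5)]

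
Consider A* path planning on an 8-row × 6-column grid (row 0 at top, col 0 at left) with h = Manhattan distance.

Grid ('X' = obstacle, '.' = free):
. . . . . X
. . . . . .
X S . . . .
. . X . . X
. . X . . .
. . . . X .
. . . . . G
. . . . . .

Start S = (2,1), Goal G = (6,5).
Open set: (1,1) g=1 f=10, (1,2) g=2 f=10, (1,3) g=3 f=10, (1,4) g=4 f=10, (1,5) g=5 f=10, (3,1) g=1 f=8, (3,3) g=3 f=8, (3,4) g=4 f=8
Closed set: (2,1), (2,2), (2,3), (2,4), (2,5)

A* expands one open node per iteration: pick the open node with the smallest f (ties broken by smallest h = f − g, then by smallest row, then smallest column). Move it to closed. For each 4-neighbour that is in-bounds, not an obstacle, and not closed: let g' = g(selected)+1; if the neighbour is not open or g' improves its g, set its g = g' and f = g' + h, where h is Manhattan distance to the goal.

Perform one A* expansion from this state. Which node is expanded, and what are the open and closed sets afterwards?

step 1: expand (3,4) (f=8, h=4) → closed; open now [(1,1) g=1 f=10, (1,2) g=2 f=10, (1,3) g=3 f=10, (1,4) g=4 f=10, (1,5) g=5 f=10, (3,1) g=1 f=8, (3,3) g=3 f=8, (4,4) g=5 f=8]

expanded=(3,4); open=[(1,1) g=1 f=10, (1,2) g=2 f=10, (1,3) g=3 f=10, (1,4) g=4 f=10, (1,5) g=5 f=10, (3,1) g=1 f=8, (3,3) g=3 f=8, (4,4) g=5 f=8]; closed=[(2,1), (2,2), (2,3), (2,4), (2,5), (3,4)]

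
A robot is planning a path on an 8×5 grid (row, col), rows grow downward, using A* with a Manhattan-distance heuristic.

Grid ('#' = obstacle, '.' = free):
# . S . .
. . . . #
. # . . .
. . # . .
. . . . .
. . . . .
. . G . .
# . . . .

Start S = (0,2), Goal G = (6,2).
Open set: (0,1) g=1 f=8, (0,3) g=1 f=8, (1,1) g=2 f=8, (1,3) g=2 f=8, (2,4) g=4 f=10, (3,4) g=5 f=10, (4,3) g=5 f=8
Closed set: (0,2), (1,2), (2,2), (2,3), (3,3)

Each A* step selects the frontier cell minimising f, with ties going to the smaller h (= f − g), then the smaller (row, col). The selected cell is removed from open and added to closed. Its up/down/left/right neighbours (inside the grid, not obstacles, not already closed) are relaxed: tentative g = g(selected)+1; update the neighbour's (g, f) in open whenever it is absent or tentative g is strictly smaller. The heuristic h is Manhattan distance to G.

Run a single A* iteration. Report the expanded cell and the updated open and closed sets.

step 1: expand (4,3) (f=8, h=3) → closed; open now [(0,1) g=1 f=8, (0,3) g=1 f=8, (1,1) g=2 f=8, (1,3) g=2 f=8, (2,4) g=4 f=10, (3,4) g=5 f=10, (4,2) g=6 f=8, (4,4) g=6 f=10, (5,3) g=6 f=8]

expanded=(4,3); open=[(0,1) g=1 f=8, (0,3) g=1 f=8, (1,1) g=2 f=8, (1,3) g=2 f=8, (2,4) g=4 f=10, (3,4) g=5 f=10, (4,2) g=6 f=8, (4,4) g=6 f=10, (5,3) g=6 f=8]; closed=[(0,2), (1,2), (2,2), (2,3), (3,3), (4,3)]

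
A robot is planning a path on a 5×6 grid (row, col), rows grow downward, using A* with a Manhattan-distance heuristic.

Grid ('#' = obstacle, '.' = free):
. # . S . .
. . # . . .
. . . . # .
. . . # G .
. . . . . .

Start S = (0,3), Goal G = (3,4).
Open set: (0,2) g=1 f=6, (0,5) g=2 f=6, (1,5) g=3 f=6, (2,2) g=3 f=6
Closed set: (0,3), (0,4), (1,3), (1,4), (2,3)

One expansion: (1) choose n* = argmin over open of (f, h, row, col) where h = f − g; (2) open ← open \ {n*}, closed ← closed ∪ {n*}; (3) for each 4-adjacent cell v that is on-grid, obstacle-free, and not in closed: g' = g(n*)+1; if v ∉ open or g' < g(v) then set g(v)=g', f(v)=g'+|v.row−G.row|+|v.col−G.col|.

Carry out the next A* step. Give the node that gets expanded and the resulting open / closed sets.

step 1: expand (1,5) (f=6, h=3) → closed; open now [(0,2) g=1 f=6, (0,5) g=2 f=6, (2,2) g=3 f=6, (2,5) g=4 f=6]

expanded=(1,5); open=[(0,2) g=1 f=6, (0,5) g=2 f=6, (2,2) g=3 f=6, (2,5) g=4 f=6]; closed=[(0,3), (0,4), (1,3), (1,4), (1,5), (2,3)]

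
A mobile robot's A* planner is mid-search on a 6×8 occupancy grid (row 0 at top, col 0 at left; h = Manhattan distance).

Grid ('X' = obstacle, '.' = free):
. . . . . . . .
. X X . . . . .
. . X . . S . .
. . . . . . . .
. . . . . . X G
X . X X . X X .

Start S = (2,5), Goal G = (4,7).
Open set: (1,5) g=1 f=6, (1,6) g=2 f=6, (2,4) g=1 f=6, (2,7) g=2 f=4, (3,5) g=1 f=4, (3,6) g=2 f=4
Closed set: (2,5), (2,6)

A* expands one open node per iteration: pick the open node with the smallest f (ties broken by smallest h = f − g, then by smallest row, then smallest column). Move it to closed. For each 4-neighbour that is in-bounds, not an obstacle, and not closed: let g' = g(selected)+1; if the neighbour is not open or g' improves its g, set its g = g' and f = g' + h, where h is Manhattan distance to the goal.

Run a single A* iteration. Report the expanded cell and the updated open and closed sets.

expanded=(2,7); open=[(1,5) g=1 f=6, (1,6) g=2 f=6, (1,7) g=3 f=6, (2,4) g=1 f=6, (3,5) g=1 f=4, (3,6) g=2 f=4, (3,7) g=3 f=4]; closed=[(2,5), (2,6), (2,7)]

step 1: expand (2,7) (f=4, h=2) → closed; open now [(1,5) g=1 f=6, (1,6) g=2 f=6, (1,7) g=3 f=6, (2,4) g=1 f=6, (3,5) g=1 f=4, (3,6) g=2 f=4, (3,7) g=3 f=4]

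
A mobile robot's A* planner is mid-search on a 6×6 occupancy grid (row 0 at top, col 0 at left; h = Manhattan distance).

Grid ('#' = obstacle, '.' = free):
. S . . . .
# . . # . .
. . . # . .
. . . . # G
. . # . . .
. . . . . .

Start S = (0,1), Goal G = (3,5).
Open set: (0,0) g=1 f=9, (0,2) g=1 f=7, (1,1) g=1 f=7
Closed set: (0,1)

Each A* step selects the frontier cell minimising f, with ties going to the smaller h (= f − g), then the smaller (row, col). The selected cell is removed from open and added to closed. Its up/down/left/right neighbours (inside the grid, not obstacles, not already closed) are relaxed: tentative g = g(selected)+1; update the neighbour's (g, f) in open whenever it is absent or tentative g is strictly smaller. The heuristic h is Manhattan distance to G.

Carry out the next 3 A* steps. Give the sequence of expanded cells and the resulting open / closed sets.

order=[(0,2) → (0,3) → (0,4)]; open=[(0,0) g=1 f=9, (0,5) g=4 f=7, (1,1) g=1 f=7, (1,2) g=2 f=7, (1,4) g=4 f=7]; closed=[(0,1), (0,2), (0,3), (0,4)]

step 1: expand (0,2) (f=7, h=6) → closed; open now [(0,0) g=1 f=9, (0,3) g=2 f=7, (1,1) g=1 f=7, (1,2) g=2 f=7]
step 2: expand (0,3) (f=7, h=5) → closed; open now [(0,0) g=1 f=9, (0,4) g=3 f=7, (1,1) g=1 f=7, (1,2) g=2 f=7]
step 3: expand (0,4) (f=7, h=4) → closed; open now [(0,0) g=1 f=9, (0,5) g=4 f=7, (1,1) g=1 f=7, (1,2) g=2 f=7, (1,4) g=4 f=7]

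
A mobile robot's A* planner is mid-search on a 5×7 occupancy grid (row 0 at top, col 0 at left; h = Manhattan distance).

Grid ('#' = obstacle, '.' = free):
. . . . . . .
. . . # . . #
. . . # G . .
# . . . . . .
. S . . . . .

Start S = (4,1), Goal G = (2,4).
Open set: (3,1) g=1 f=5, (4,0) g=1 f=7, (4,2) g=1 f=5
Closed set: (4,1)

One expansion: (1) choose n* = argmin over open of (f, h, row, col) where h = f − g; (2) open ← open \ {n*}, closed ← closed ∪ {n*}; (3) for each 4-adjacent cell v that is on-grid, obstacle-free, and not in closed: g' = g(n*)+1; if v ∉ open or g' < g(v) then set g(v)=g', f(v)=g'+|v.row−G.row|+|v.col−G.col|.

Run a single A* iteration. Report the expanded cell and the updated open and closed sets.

expanded=(3,1); open=[(2,1) g=2 f=5, (3,2) g=2 f=5, (4,0) g=1 f=7, (4,2) g=1 f=5]; closed=[(3,1), (4,1)]

step 1: expand (3,1) (f=5, h=4) → closed; open now [(2,1) g=2 f=5, (3,2) g=2 f=5, (4,0) g=1 f=7, (4,2) g=1 f=5]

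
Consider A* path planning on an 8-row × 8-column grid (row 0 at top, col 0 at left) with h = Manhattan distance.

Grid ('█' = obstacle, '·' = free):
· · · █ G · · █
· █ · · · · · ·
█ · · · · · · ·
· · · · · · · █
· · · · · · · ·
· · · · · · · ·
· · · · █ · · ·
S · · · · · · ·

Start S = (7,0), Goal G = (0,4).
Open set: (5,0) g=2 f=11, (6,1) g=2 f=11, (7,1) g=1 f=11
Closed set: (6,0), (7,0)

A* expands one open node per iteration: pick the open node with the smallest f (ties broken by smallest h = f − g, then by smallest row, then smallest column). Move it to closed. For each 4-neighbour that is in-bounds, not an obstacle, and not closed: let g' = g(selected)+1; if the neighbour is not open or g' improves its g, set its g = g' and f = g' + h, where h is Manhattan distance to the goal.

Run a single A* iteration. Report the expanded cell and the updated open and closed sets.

step 1: expand (5,0) (f=11, h=9) → closed; open now [(4,0) g=3 f=11, (5,1) g=3 f=11, (6,1) g=2 f=11, (7,1) g=1 f=11]

expanded=(5,0); open=[(4,0) g=3 f=11, (5,1) g=3 f=11, (6,1) g=2 f=11, (7,1) g=1 f=11]; closed=[(5,0), (6,0), (7,0)]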